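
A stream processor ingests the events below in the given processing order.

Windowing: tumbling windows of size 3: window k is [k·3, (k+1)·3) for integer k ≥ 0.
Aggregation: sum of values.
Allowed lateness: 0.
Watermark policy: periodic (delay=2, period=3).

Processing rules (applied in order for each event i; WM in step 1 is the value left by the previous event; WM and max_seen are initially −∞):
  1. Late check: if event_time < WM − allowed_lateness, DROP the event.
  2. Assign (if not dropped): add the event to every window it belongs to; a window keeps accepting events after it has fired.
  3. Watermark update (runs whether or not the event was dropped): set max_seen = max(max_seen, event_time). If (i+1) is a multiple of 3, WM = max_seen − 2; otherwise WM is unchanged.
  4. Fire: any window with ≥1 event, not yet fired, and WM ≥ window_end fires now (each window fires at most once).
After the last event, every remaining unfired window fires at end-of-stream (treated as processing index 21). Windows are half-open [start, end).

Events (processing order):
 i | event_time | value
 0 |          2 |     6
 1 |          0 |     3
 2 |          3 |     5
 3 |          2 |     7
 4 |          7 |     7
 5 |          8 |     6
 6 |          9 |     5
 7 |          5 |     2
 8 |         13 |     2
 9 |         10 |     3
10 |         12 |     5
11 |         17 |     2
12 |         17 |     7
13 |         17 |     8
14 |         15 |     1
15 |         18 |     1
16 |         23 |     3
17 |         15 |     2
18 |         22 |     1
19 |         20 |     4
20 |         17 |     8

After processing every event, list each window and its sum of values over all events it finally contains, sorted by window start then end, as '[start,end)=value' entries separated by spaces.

i=0 t=2 v=6: → [0,3); WM=−∞
i=1 t=0 v=3: → [0,3); WM=−∞
i=2 t=3 v=5: → [3,6); WM=1
i=3 t=2 v=7: → [0,3); WM=1
i=4 t=7 v=7: → [6,9); WM=1
i=5 t=8 v=6: → [6,9); WM=6; [0,3) fires=16 [3,6) fires=5
i=6 t=9 v=5: → [9,12); WM=6
i=7 t=5 v=2: DROP (t<6-0); WM=6
i=8 t=13 v=2: → [12,15); WM=11; [6,9) fires=13
i=9 t=10 v=3: DROP (t<11-0); WM=11
i=10 t=12 v=5: → [12,15); WM=11
i=11 t=17 v=2: → [15,18); WM=15; [9,12) fires=5 [12,15) fires=7
i=12 t=17 v=7: → [15,18); WM=15
i=13 t=17 v=8: → [15,18); WM=15
i=14 t=15 v=1: → [15,18); WM=15
i=15 t=18 v=1: → [18,21); WM=15
i=16 t=23 v=3: → [21,24); WM=15
i=17 t=15 v=2: → [15,18); WM=21; [15,18) fires=20 [18,21) fires=1
i=18 t=22 v=1: → [21,24); WM=21
i=19 t=20 v=4: DROP (t<21-0); WM=21
i=20 t=17 v=8: DROP (t<21-0); WM=21

[0,3)=16 [3,6)=5 [6,9)=13 [9,12)=5 [12,15)=7 [15,18)=20 [18,21)=1 [21,24)=4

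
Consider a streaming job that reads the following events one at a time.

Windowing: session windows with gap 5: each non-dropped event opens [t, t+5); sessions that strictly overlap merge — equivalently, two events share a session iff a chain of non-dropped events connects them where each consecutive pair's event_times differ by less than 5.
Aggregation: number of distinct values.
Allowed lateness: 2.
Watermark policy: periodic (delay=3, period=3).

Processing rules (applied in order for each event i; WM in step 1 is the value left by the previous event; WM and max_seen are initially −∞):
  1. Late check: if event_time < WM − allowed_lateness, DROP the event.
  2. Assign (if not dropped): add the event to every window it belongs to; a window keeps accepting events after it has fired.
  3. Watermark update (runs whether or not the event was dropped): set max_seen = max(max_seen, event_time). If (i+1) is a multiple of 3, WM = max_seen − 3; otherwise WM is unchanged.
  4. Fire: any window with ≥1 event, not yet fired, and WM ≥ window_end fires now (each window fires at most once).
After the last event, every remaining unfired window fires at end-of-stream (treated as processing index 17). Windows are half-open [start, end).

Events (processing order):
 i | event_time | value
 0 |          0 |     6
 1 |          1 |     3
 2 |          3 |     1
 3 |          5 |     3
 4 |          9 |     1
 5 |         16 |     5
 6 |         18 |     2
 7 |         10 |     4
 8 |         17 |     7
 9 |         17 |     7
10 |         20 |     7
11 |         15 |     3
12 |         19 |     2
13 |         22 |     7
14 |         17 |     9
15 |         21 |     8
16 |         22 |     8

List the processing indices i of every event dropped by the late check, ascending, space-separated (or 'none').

i=0 t=0 v=6: → [0,5); WM=−∞
i=1 t=1 v=3: → [0,6); WM=−∞
i=2 t=3 v=1: → [0,8); WM=0
i=3 t=5 v=3: → [0,10); WM=0
i=4 t=9 v=1: → [0,14); WM=0
i=5 t=16 v=5: → [16,21); WM=13
i=6 t=18 v=2: → [16,23); WM=13
i=7 t=10 v=4: DROP (t<13-2); WM=13
i=8 t=17 v=7: → [16,23); WM=15
i=9 t=17 v=7: → [16,23); WM=15
i=10 t=20 v=7: → [16,25); WM=15
i=11 t=15 v=3: → [15,25); WM=17
i=12 t=19 v=2: → [15,25); WM=17
i=13 t=22 v=7: → [15,27); WM=17
i=14 t=17 v=9: → [15,27); WM=19
i=15 t=21 v=8: → [15,27); WM=19
i=16 t=22 v=8: → [15,27); WM=19

7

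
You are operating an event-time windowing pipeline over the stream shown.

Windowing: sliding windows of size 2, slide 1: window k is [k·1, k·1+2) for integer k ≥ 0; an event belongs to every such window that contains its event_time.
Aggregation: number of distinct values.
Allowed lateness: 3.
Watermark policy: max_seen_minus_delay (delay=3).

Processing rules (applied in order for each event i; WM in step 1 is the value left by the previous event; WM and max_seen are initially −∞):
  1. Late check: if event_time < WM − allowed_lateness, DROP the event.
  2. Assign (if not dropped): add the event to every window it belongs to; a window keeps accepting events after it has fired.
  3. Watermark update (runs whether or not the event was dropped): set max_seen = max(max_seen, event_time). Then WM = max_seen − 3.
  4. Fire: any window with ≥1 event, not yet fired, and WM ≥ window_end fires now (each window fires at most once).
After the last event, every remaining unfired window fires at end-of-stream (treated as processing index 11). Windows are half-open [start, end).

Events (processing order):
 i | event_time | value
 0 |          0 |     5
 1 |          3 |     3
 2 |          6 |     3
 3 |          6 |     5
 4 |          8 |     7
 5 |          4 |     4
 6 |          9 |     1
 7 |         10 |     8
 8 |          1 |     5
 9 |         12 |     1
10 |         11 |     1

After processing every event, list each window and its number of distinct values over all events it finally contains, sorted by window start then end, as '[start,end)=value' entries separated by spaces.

i=0 t=0 v=5: → [0,2); WM=-3
i=1 t=3 v=3: → [3,5),[2,4); WM=0
i=2 t=6 v=3: → [6,8),[5,7); WM=3; [0,2) fires=1
i=3 t=6 v=5: → [6,8),[5,7); WM=3
i=4 t=8 v=7: → [8,10),[7,9); WM=5; [2,4) fires=1 [3,5) fires=1
i=5 t=4 v=4: → [4,6),[3,5); WM=5
i=6 t=9 v=1: → [9,11),[8,10); WM=6; [4,6) fires=1
i=7 t=10 v=8: → [10,12),[9,11); WM=7; [5,7) fires=2
i=8 t=1 v=5: DROP (t<7-3); WM=7
i=9 t=12 v=1: → [12,14),[11,13); WM=9; [6,8) fires=2 [7,9) fires=1
i=10 t=11 v=1: → [11,13),[10,12); WM=9

[0,2)=1 [2,4)=1 [3,5)=2 [4,6)=1 [5,7)=2 [6,8)=2 [7,9)=1 [8,10)=2 [9,11)=2 [10,12)=2 [11,13)=1 [12,14)=1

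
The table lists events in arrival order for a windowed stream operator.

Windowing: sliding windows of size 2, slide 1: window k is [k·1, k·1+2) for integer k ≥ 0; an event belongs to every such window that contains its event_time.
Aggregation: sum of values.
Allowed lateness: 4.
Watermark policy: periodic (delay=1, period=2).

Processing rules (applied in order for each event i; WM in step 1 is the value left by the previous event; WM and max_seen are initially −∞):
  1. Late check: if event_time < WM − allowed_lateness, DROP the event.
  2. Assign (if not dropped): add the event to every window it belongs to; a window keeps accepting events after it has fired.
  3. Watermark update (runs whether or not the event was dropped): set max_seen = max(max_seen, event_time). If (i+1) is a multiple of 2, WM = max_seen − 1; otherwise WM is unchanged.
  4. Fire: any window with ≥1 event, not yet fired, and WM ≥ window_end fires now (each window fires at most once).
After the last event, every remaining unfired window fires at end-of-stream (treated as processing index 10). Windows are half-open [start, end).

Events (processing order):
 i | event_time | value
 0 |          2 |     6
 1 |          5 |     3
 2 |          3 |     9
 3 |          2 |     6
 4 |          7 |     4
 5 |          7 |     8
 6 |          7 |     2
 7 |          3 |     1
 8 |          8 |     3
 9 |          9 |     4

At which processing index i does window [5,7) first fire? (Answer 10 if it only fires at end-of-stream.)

9

i=0 t=2 v=6: → [2,4),[1,3); WM=−∞
i=1 t=5 v=3: → [5,7),[4,6); WM=4; [1,3) fires=6 [2,4) fires=6
i=2 t=3 v=9: → [3,5),[2,4); WM=4
i=3 t=2 v=6: → [2,4),[1,3); WM=4
i=4 t=7 v=4: → [7,9),[6,8); WM=4
i=5 t=7 v=8: → [7,9),[6,8); WM=6; [3,5) fires=9 [4,6) fires=3
i=6 t=7 v=2: → [7,9),[6,8); WM=6
i=7 t=3 v=1: → [3,5),[2,4); WM=6
i=8 t=8 v=3: → [8,10),[7,9); WM=6
i=9 t=9 v=4: → [9,11),[8,10); WM=8; [5,7) fires=3 [6,8) fires=14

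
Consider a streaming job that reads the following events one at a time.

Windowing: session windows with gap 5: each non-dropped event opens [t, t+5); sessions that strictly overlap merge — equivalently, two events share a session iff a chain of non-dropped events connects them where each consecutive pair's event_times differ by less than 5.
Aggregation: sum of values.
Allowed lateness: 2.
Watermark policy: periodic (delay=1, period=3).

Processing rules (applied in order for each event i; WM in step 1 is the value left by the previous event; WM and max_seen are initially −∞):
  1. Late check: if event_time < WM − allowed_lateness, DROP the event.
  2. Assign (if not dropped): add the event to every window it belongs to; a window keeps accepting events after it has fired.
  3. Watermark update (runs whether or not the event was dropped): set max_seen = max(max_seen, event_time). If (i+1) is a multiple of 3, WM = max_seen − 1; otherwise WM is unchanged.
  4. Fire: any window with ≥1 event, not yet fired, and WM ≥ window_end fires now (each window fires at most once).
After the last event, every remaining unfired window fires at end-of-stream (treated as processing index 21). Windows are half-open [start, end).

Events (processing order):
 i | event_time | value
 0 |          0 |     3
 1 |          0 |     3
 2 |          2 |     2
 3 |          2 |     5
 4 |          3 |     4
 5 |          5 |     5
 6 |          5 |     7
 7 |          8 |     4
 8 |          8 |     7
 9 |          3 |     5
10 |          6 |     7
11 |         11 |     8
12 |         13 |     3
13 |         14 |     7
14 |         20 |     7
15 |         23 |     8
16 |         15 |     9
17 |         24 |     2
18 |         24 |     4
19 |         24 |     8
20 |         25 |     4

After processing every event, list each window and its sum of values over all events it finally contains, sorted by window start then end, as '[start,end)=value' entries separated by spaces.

[0,19)=65 [20,30)=33

i=0 t=0 v=3: → [0,5); WM=−∞
i=1 t=0 v=3: → [0,5); WM=−∞
i=2 t=2 v=2: → [0,7); WM=1
i=3 t=2 v=5: → [0,7); WM=1
i=4 t=3 v=4: → [0,8); WM=1
i=5 t=5 v=5: → [0,10); WM=4
i=6 t=5 v=7: → [0,10); WM=4
i=7 t=8 v=4: → [0,13); WM=4
i=8 t=8 v=7: → [0,13); WM=7
i=9 t=3 v=5: DROP (t<7-2); WM=7
i=10 t=6 v=7: → [0,13); WM=7
i=11 t=11 v=8: → [0,16); WM=10
i=12 t=13 v=3: → [0,18); WM=10
i=13 t=14 v=7: → [0,19); WM=10
i=14 t=20 v=7: → [20,25); WM=19
i=15 t=23 v=8: → [20,28); WM=19
i=16 t=15 v=9: DROP (t<19-2); WM=19
i=17 t=24 v=2: → [20,29); WM=23
i=18 t=24 v=4: → [20,29); WM=23
i=19 t=24 v=8: → [20,29); WM=23
i=20 t=25 v=4: → [20,30); WM=24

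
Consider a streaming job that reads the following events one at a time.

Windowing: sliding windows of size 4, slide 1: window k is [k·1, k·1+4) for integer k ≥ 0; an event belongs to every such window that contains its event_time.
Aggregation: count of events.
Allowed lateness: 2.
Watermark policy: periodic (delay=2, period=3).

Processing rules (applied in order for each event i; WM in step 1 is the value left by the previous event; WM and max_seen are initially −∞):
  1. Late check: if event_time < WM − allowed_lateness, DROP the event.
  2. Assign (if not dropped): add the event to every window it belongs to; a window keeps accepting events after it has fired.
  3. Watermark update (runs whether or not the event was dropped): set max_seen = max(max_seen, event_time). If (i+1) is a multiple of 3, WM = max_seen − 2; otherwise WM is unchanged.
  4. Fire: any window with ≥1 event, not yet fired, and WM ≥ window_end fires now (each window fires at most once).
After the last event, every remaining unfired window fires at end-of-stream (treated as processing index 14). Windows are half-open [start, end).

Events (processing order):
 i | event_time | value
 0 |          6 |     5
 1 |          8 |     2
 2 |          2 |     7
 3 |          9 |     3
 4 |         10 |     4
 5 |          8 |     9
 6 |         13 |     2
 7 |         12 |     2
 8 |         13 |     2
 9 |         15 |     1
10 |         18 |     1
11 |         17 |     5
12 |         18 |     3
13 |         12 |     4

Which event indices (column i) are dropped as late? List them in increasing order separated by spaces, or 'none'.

i=0 t=6 v=5: → [6,10),[5,9),[4,8),[3,7); WM=−∞
i=1 t=8 v=2: → [8,12),[7,11),[6,10),[5,9); WM=−∞
i=2 t=2 v=7: → [2,6),[1,5),[0,4); WM=6; [0,4) fires=1 [1,5) fires=1 [2,6) fires=1
i=3 t=9 v=3: → [9,13),[8,12),[7,11),[6,10); WM=6
i=4 t=10 v=4: → [10,14),[9,13),[8,12),[7,11); WM=6
i=5 t=8 v=9: → [8,12),[7,11),[6,10),[5,9); WM=8; [3,7) fires=1 [4,8) fires=1
i=6 t=13 v=2: → [13,17),[12,16),[11,15),[10,14); WM=8
i=7 t=12 v=2: → [12,16),[11,15),[10,14),[9,13); WM=8
i=8 t=13 v=2: → [13,17),[12,16),[11,15),[10,14); WM=11; [5,9) fires=3 [6,10) fires=4 [7,11) fires=4
i=9 t=15 v=1: → [15,19),[14,18),[13,17),[12,16); WM=11
i=10 t=18 v=1: → [18,22),[17,21),[16,20),[15,19); WM=11
i=11 t=17 v=5: → [17,21),[16,20),[15,19),[14,18); WM=16; [8,12) fires=4 [9,13) fires=3 [10,14) fires=4 [11,15) fires=3 [12,16) fires=4
i=12 t=18 v=3: → [18,22),[17,21),[16,20),[15,19); WM=16
i=13 t=12 v=4: DROP (t<16-2); WM=16

13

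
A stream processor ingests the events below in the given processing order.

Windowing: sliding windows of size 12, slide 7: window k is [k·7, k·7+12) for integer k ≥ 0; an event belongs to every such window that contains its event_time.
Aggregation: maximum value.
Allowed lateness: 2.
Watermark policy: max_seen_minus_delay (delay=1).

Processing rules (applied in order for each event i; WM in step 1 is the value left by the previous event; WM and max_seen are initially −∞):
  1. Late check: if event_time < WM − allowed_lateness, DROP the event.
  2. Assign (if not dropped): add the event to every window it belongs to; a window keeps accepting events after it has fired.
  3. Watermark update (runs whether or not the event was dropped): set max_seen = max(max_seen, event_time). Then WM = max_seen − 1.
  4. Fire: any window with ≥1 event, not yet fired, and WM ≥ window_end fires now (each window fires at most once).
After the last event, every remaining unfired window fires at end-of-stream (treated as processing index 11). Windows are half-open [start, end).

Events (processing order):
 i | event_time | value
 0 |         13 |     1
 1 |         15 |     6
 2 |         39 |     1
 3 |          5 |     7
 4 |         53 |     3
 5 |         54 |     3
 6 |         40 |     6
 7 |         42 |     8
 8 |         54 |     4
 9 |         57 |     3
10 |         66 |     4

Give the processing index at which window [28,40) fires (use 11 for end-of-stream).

i=0 t=13 v=1: → [7,19); WM=12
i=1 t=15 v=6: → [14,26),[7,19); WM=14
i=2 t=39 v=1: → [35,47),[28,40); WM=38; [7,19) fires=6 [14,26) fires=6
i=3 t=5 v=7: DROP (t<38-2); WM=38
i=4 t=53 v=3: → [49,61),[42,54); WM=52; [28,40) fires=1 [35,47) fires=1
i=5 t=54 v=3: → [49,61); WM=53
i=6 t=40 v=6: DROP (t<53-2); WM=53
i=7 t=42 v=8: DROP (t<53-2); WM=53
i=8 t=54 v=4: → [49,61); WM=53
i=9 t=57 v=3: → [56,68),[49,61); WM=56; [42,54) fires=3
i=10 t=66 v=4: → [63,75),[56,68); WM=65; [49,61) fires=4

4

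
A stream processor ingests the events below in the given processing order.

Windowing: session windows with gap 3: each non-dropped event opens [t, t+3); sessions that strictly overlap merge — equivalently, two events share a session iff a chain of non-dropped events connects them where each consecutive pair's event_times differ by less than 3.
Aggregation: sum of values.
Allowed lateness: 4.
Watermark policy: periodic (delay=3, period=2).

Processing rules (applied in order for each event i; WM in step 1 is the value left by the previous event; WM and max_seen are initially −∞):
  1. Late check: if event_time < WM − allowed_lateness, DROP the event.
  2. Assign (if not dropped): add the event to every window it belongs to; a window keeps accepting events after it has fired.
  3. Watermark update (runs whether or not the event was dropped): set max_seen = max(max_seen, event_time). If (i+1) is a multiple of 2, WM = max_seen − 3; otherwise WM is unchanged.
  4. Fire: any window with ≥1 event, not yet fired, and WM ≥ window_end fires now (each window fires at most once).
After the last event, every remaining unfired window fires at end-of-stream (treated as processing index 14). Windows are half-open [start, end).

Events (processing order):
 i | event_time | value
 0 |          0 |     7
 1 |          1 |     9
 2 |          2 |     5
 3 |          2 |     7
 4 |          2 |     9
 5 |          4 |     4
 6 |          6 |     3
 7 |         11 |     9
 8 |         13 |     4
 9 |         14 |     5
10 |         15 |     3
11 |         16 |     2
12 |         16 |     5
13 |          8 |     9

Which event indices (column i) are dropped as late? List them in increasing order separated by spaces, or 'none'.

i=0 t=0 v=7: → [0,3); WM=−∞
i=1 t=1 v=9: → [0,4); WM=-2
i=2 t=2 v=5: → [0,5); WM=-2
i=3 t=2 v=7: → [0,5); WM=-1
i=4 t=2 v=9: → [0,5); WM=-1
i=5 t=4 v=4: → [0,7); WM=1
i=6 t=6 v=3: → [0,9); WM=1
i=7 t=11 v=9: → [11,14); WM=8
i=8 t=13 v=4: → [11,16); WM=8
i=9 t=14 v=5: → [11,17); WM=11
i=10 t=15 v=3: → [11,18); WM=11
i=11 t=16 v=2: → [11,19); WM=13
i=12 t=16 v=5: → [11,19); WM=13
i=13 t=8 v=9: DROP (t<13-4); WM=13

13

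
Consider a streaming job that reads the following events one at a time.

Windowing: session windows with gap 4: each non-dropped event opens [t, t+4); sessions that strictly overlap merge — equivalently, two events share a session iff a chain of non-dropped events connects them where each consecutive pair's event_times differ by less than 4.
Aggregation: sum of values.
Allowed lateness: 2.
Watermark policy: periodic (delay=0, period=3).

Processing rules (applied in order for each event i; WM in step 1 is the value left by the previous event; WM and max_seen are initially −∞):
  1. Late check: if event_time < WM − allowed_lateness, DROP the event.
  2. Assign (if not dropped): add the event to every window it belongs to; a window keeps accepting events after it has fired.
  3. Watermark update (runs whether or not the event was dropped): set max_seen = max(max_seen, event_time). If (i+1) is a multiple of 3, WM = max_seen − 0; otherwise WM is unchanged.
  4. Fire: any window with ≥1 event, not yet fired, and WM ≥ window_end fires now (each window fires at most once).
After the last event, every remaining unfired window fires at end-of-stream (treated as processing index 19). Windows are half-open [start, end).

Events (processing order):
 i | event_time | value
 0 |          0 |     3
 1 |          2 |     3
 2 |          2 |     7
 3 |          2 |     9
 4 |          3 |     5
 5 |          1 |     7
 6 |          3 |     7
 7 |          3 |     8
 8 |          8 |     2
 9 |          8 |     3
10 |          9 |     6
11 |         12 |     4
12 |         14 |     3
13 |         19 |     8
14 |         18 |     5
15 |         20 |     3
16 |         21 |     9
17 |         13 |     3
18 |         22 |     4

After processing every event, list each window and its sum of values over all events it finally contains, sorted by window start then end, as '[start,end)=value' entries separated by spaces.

i=0 t=0 v=3: → [0,4); WM=−∞
i=1 t=2 v=3: → [0,6); WM=−∞
i=2 t=2 v=7: → [0,6); WM=2
i=3 t=2 v=9: → [0,6); WM=2
i=4 t=3 v=5: → [0,7); WM=2
i=5 t=1 v=7: → [0,7); WM=3
i=6 t=3 v=7: → [0,7); WM=3
i=7 t=3 v=8: → [0,7); WM=3
i=8 t=8 v=2: → [8,12); WM=8
i=9 t=8 v=3: → [8,12); WM=8
i=10 t=9 v=6: → [8,13); WM=8
i=11 t=12 v=4: → [8,16); WM=12
i=12 t=14 v=3: → [8,18); WM=12
i=13 t=19 v=8: → [19,23); WM=12
i=14 t=18 v=5: → [18,23); WM=19
i=15 t=20 v=3: → [18,24); WM=19
i=16 t=21 v=9: → [18,25); WM=19
i=17 t=13 v=3: DROP (t<19-2); WM=21
i=18 t=22 v=4: → [18,26); WM=21

[0,7)=49 [8,18)=18 [18,26)=29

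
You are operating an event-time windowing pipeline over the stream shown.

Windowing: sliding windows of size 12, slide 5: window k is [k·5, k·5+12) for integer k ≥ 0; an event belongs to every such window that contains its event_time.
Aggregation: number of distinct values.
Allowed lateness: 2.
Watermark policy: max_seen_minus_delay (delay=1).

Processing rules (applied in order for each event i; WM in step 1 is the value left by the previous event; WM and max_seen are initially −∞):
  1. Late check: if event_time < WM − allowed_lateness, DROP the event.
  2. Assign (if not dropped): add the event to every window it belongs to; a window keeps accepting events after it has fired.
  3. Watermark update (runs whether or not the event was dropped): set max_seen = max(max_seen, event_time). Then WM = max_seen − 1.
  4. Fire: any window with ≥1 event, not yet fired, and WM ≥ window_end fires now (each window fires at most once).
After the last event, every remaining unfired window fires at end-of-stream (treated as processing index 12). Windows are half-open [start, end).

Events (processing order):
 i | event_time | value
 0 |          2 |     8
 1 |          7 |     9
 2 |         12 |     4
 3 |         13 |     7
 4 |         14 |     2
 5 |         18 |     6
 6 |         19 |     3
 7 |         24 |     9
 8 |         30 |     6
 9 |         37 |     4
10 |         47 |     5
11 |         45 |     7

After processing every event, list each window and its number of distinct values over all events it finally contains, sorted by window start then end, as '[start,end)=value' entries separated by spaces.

[0,12)=2 [5,17)=4 [10,22)=5 [15,27)=3 [20,32)=2 [25,37)=1 [30,42)=2 [35,47)=2 [40,52)=2 [45,57)=2

i=0 t=2 v=8: → [0,12); WM=1
i=1 t=7 v=9: → [5,17),[0,12); WM=6
i=2 t=12 v=4: → [10,22),[5,17); WM=11
i=3 t=13 v=7: → [10,22),[5,17); WM=12; [0,12) fires=2
i=4 t=14 v=2: → [10,22),[5,17); WM=13
i=5 t=18 v=6: → [15,27),[10,22); WM=17; [5,17) fires=4
i=6 t=19 v=3: → [15,27),[10,22); WM=18
i=7 t=24 v=9: → [20,32),[15,27); WM=23; [10,22) fires=5
i=8 t=30 v=6: → [30,42),[25,37),[20,32); WM=29; [15,27) fires=3
i=9 t=37 v=4: → [35,47),[30,42); WM=36; [20,32) fires=2
i=10 t=47 v=5: → [45,57),[40,52); WM=46; [25,37) fires=1 [30,42) fires=2
i=11 t=45 v=7: → [45,57),[40,52),[35,47); WM=46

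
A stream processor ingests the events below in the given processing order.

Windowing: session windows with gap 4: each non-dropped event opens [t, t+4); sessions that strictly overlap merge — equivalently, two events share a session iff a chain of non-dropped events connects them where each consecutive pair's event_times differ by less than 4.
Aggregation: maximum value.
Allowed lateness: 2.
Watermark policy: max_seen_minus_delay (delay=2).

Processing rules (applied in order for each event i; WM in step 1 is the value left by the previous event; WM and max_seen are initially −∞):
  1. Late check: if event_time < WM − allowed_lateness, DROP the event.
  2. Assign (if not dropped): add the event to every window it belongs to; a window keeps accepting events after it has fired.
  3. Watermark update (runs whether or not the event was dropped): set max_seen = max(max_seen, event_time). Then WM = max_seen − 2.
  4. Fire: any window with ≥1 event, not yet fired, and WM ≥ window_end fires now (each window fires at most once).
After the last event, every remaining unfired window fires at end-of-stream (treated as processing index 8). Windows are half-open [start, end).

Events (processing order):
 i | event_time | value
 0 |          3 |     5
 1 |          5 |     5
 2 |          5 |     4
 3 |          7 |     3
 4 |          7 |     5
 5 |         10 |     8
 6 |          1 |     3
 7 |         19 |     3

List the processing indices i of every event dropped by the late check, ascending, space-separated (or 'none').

i=0 t=3 v=5: → [3,7); WM=1
i=1 t=5 v=5: → [3,9); WM=3
i=2 t=5 v=4: → [3,9); WM=3
i=3 t=7 v=3: → [3,11); WM=5
i=4 t=7 v=5: → [3,11); WM=5
i=5 t=10 v=8: → [3,14); WM=8
i=6 t=1 v=3: DROP (t<8-2); WM=8
i=7 t=19 v=3: → [19,23); WM=17

6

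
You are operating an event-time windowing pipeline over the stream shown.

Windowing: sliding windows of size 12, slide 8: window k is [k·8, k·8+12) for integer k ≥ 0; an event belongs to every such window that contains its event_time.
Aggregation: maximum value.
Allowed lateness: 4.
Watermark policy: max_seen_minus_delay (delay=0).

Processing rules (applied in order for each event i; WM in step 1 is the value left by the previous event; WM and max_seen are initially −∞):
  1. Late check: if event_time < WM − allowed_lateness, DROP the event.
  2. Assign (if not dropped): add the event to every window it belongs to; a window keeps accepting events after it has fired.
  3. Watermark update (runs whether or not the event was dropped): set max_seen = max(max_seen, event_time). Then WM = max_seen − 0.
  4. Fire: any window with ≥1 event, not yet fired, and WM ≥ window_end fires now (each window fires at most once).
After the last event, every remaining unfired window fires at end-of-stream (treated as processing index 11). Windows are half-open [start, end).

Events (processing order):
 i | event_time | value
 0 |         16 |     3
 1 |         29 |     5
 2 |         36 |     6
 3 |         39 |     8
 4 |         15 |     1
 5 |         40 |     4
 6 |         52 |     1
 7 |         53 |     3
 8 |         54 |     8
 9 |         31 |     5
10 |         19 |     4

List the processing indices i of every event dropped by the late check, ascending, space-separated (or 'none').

4 9 10

i=0 t=16 v=3: → [16,28),[8,20); WM=16
i=1 t=29 v=5: → [24,36); WM=29; [8,20) fires=3 [16,28) fires=3
i=2 t=36 v=6: → [32,44); WM=36; [24,36) fires=5
i=3 t=39 v=8: → [32,44); WM=39
i=4 t=15 v=1: DROP (t<39-4); WM=39
i=5 t=40 v=4: → [40,52),[32,44); WM=40
i=6 t=52 v=1: → [48,60); WM=52; [32,44) fires=8 [40,52) fires=4
i=7 t=53 v=3: → [48,60); WM=53
i=8 t=54 v=8: → [48,60); WM=54
i=9 t=31 v=5: DROP (t<54-4); WM=54
i=10 t=19 v=4: DROP (t<54-4); WM=54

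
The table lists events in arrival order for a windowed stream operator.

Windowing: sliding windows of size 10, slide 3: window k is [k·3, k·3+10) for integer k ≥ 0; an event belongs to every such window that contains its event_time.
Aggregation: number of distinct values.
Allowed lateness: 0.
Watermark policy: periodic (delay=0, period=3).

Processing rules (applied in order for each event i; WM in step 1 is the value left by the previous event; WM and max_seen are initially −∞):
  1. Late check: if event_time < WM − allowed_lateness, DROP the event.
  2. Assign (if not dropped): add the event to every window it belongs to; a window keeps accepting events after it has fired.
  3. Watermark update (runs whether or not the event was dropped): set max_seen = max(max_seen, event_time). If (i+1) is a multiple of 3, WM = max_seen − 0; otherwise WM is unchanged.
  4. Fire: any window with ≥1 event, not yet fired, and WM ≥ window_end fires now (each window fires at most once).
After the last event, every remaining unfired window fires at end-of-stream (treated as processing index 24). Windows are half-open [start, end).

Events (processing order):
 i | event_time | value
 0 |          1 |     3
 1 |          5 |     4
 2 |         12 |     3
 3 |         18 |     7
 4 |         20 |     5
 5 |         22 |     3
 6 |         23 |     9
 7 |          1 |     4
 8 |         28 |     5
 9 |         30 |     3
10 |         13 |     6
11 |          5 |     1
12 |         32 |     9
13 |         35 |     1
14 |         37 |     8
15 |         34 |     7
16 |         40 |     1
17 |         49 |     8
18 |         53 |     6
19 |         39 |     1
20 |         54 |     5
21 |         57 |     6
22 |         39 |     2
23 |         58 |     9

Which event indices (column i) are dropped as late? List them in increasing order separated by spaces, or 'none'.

7 10 11 15 19 22

i=0 t=1 v=3: → [0,10); WM=−∞
i=1 t=5 v=4: → [3,13),[0,10); WM=−∞
i=2 t=12 v=3: → [12,22),[9,19),[6,16),[3,13); WM=12; [0,10) fires=2
i=3 t=18 v=7: → [18,28),[15,25),[12,22),[9,19); WM=12
i=4 t=20 v=5: → [18,28),[15,25),[12,22); WM=12
i=5 t=22 v=3: → [21,31),[18,28),[15,25); WM=22; [3,13) fires=2 [6,16) fires=1 [9,19) fires=2 [12,22) fires=3
i=6 t=23 v=9: → [21,31),[18,28),[15,25); WM=22
i=7 t=1 v=4: DROP (t<22-0); WM=22
i=8 t=28 v=5: → [27,37),[24,34),[21,31); WM=28; [15,25) fires=4 [18,28) fires=4
i=9 t=30 v=3: → [30,40),[27,37),[24,34),[21,31); WM=28
i=10 t=13 v=6: DROP (t<28-0); WM=28
i=11 t=5 v=1: DROP (t<28-0); WM=30
i=12 t=32 v=9: → [30,40),[27,37),[24,34); WM=30
i=13 t=35 v=1: → [33,43),[30,40),[27,37); WM=30
i=14 t=37 v=8: → [36,46),[33,43),[30,40); WM=37; [21,31) fires=3 [24,34) fires=3 [27,37) fires=4
i=15 t=34 v=7: DROP (t<37-0); WM=37
i=16 t=40 v=1: → [39,49),[36,46),[33,43); WM=37
i=17 t=49 v=8: → [48,58),[45,55),[42,52); WM=49; [30,40) fires=4 [33,43) fires=2 [36,46) fires=2 [39,49) fires=1
i=18 t=53 v=6: → [51,61),[48,58),[45,55); WM=49
i=19 t=39 v=1: DROP (t<49-0); WM=49
i=20 t=54 v=5: → [54,64),[51,61),[48,58),[45,55); WM=54; [42,52) fires=1
i=21 t=57 v=6: → [57,67),[54,64),[51,61),[48,58); WM=54
i=22 t=39 v=2: DROP (t<54-0); WM=54
i=23 t=58 v=9: → [57,67),[54,64),[51,61); WM=58; [45,55) fires=3 [48,58) fires=3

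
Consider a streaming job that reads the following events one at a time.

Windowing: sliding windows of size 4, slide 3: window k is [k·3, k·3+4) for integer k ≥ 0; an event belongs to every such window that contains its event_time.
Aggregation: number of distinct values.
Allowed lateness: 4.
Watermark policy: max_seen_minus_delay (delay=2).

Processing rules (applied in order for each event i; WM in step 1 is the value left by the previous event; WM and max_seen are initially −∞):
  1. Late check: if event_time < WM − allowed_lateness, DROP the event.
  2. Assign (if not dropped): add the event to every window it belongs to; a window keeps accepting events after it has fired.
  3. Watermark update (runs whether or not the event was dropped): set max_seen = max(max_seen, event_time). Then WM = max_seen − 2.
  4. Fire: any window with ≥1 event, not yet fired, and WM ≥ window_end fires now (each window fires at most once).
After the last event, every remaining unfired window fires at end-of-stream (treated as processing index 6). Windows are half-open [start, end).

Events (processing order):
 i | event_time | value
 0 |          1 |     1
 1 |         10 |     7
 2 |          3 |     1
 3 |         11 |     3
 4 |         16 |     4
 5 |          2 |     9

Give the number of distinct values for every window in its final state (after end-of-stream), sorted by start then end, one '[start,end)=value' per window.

[0,4)=1 [9,13)=2 [15,19)=1

i=0 t=1 v=1: → [0,4); WM=-1
i=1 t=10 v=7: → [9,13); WM=8; [0,4) fires=1
i=2 t=3 v=1: DROP (t<8-4); WM=8
i=3 t=11 v=3: → [9,13); WM=9
i=4 t=16 v=4: → [15,19); WM=14; [9,13) fires=2
i=5 t=2 v=9: DROP (t<14-4); WM=14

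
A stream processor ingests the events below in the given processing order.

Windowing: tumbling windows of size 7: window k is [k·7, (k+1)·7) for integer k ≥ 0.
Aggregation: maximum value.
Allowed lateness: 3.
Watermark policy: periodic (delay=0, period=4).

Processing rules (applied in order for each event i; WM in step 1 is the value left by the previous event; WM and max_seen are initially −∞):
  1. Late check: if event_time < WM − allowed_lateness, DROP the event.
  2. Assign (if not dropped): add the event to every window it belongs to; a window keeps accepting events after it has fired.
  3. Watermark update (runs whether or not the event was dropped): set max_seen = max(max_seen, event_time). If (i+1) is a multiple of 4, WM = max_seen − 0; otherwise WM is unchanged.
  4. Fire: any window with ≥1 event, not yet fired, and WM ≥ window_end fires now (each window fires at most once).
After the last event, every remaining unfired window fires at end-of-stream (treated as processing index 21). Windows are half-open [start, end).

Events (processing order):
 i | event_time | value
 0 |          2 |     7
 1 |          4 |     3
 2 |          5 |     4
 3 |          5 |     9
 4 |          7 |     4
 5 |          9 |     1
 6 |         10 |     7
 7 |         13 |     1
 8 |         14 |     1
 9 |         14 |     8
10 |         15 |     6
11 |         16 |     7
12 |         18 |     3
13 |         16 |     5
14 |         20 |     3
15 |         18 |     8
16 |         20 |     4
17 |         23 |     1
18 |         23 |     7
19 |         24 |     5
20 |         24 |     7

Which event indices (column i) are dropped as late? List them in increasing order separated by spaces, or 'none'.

none

i=0 t=2 v=7: → [0,7); WM=−∞
i=1 t=4 v=3: → [0,7); WM=−∞
i=2 t=5 v=4: → [0,7); WM=−∞
i=3 t=5 v=9: → [0,7); WM=5
i=4 t=7 v=4: → [7,14); WM=5
i=5 t=9 v=1: → [7,14); WM=5
i=6 t=10 v=7: → [7,14); WM=5
i=7 t=13 v=1: → [7,14); WM=13; [0,7) fires=9
i=8 t=14 v=1: → [14,21); WM=13
i=9 t=14 v=8: → [14,21); WM=13
i=10 t=15 v=6: → [14,21); WM=13
i=11 t=16 v=7: → [14,21); WM=16; [7,14) fires=7
i=12 t=18 v=3: → [14,21); WM=16
i=13 t=16 v=5: → [14,21); WM=16
i=14 t=20 v=3: → [14,21); WM=16
i=15 t=18 v=8: → [14,21); WM=20
i=16 t=20 v=4: → [14,21); WM=20
i=17 t=23 v=1: → [21,28); WM=20
i=18 t=23 v=7: → [21,28); WM=20
i=19 t=24 v=5: → [21,28); WM=24; [14,21) fires=8
i=20 t=24 v=7: → [21,28); WM=24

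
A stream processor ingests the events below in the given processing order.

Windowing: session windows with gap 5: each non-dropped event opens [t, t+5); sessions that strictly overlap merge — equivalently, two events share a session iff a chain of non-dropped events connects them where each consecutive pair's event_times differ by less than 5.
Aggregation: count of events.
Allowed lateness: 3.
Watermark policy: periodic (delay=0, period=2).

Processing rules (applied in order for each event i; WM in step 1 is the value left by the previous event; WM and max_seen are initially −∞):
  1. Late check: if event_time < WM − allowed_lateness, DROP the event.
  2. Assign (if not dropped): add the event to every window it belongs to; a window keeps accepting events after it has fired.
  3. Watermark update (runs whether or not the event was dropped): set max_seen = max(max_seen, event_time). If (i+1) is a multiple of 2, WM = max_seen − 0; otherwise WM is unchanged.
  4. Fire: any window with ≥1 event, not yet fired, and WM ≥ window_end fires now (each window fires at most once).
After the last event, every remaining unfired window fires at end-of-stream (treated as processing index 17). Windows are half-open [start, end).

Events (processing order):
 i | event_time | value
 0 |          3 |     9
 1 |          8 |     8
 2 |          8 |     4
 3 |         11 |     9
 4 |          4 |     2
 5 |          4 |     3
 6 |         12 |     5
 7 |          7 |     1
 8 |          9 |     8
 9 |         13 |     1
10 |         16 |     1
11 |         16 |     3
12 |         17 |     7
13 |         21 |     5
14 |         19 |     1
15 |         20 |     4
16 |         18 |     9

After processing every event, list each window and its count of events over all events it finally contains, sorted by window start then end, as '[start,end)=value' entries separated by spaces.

[3,8)=1 [8,26)=13

i=0 t=3 v=9: → [3,8); WM=−∞
i=1 t=8 v=8: → [8,13); WM=8
i=2 t=8 v=4: → [8,13); WM=8
i=3 t=11 v=9: → [8,16); WM=11
i=4 t=4 v=2: DROP (t<11-3); WM=11
i=5 t=4 v=3: DROP (t<11-3); WM=11
i=6 t=12 v=5: → [8,17); WM=11
i=7 t=7 v=1: DROP (t<11-3); WM=12
i=8 t=9 v=8: → [8,17); WM=12
i=9 t=13 v=1: → [8,18); WM=13
i=10 t=16 v=1: → [8,21); WM=13
i=11 t=16 v=3: → [8,21); WM=16
i=12 t=17 v=7: → [8,22); WM=16
i=13 t=21 v=5: → [8,26); WM=21
i=14 t=19 v=1: → [8,26); WM=21
i=15 t=20 v=4: → [8,26); WM=21
i=16 t=18 v=9: → [8,26); WM=21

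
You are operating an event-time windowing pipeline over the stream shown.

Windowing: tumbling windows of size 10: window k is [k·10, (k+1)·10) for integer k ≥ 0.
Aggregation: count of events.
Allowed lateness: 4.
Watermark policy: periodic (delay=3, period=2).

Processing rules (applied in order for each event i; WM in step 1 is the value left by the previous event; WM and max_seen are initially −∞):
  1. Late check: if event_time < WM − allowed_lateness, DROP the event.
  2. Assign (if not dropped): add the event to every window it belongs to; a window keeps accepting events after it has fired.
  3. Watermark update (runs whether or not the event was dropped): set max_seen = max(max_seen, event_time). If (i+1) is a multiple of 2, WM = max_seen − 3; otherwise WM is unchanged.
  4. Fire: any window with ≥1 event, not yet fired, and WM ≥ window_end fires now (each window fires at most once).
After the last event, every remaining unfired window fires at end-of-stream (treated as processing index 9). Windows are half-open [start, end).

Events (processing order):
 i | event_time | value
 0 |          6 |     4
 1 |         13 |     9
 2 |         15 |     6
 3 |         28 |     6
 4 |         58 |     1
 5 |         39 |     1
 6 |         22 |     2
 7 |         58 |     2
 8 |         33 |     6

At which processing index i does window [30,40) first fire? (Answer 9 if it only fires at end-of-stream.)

i=0 t=6 v=4: → [0,10); WM=−∞
i=1 t=13 v=9: → [10,20); WM=10; [0,10) fires=1
i=2 t=15 v=6: → [10,20); WM=10
i=3 t=28 v=6: → [20,30); WM=25; [10,20) fires=2
i=4 t=58 v=1: → [50,60); WM=25
i=5 t=39 v=1: → [30,40); WM=55; [20,30) fires=1 [30,40) fires=1
i=6 t=22 v=2: DROP (t<55-4); WM=55
i=7 t=58 v=2: → [50,60); WM=55
i=8 t=33 v=6: DROP (t<55-4); WM=55

5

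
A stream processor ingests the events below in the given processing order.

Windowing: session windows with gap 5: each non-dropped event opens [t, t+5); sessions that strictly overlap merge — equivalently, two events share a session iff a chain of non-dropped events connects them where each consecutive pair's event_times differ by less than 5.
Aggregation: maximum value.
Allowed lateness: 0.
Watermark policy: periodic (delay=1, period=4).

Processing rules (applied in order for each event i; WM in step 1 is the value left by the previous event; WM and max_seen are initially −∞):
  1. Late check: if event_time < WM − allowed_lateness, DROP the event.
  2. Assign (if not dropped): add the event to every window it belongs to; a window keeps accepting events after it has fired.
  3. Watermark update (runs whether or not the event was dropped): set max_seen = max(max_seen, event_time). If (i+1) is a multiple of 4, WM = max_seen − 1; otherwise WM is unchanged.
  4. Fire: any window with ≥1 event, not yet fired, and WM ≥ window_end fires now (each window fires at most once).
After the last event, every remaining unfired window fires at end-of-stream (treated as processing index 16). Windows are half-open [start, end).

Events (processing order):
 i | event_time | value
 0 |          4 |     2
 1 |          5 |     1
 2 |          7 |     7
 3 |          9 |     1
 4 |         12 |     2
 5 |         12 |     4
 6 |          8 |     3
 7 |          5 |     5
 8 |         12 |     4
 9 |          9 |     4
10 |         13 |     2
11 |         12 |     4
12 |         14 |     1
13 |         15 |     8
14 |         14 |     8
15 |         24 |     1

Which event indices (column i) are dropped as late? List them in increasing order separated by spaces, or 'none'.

i=0 t=4 v=2: → [4,9); WM=−∞
i=1 t=5 v=1: → [4,10); WM=−∞
i=2 t=7 v=7: → [4,12); WM=−∞
i=3 t=9 v=1: → [4,14); WM=8
i=4 t=12 v=2: → [4,17); WM=8
i=5 t=12 v=4: → [4,17); WM=8
i=6 t=8 v=3: → [4,17); WM=8
i=7 t=5 v=5: DROP (t<8-0); WM=11
i=8 t=12 v=4: → [4,17); WM=11
i=9 t=9 v=4: DROP (t<11-0); WM=11
i=10 t=13 v=2: → [4,18); WM=11
i=11 t=12 v=4: → [4,18); WM=12
i=12 t=14 v=1: → [4,19); WM=12
i=13 t=15 v=8: → [4,20); WM=12
i=14 t=14 v=8: → [4,20); WM=12
i=15 t=24 v=1: → [24,29); WM=23

7 9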